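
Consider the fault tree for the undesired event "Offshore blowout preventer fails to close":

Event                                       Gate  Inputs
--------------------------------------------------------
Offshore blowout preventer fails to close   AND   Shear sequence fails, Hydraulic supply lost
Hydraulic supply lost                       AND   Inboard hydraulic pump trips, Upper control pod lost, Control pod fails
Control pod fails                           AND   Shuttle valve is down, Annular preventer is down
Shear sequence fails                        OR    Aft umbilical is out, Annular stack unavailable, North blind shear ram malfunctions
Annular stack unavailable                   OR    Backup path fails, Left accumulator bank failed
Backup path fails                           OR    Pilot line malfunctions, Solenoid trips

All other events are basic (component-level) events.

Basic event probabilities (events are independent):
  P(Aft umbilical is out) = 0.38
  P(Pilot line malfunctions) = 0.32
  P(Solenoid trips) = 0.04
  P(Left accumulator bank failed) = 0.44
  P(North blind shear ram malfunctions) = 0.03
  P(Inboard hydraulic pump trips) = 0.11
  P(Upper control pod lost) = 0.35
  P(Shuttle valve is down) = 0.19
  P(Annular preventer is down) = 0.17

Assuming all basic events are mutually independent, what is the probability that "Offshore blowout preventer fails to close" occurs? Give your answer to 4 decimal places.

0.0010

P(Backup path fails) [OR] = 1 − (1−0.32) × (1−0.04) = 0.347200
P(Annular stack unavailable) [OR] = 1 − (1−0.347200) × (1−0.44) = 0.634432
P(Shear sequence fails) [OR] = 1 − (1−0.38) × (1−0.634432) × (1−0.03) = 0.780147
P(Control pod fails) [AND] = 0.19 × 0.17 = 0.032300
P(Hydraulic supply lost) [AND] = 0.11 × 0.35 × 0.032300 = 0.001244
P(Offshore blowout preventer fails to close) [AND] = 0.780147 × 0.001244 = 0.000971
Rounded to 4 decimal places: P(Offshore blowout preventer fails to close) ≈ 0.0010.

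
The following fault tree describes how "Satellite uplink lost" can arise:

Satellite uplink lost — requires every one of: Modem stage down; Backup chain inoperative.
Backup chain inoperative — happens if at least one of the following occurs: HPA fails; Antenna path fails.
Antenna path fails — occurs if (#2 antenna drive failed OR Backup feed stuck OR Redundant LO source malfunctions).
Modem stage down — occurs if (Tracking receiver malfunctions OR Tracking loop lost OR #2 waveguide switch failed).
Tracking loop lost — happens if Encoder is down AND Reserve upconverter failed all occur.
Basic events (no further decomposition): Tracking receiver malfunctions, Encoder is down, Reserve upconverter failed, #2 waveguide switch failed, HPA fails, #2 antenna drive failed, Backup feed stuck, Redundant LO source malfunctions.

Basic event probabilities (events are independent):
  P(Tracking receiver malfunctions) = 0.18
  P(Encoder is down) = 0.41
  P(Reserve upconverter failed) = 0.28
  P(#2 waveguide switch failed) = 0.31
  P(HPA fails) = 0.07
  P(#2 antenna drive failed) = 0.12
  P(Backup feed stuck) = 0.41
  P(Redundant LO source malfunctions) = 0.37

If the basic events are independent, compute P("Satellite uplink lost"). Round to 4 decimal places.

P(Tracking loop lost) [AND] = 0.41 × 0.28 = 0.114800
P(Modem stage down) [OR] = 1 − (1−0.18) × (1−0.114800) × (1−0.31) = 0.499154
P(Antenna path fails) [OR] = 1 − (1−0.12) × (1−0.41) × (1−0.37) = 0.672904
P(Backup chain inoperative) [OR] = 1 − (1−0.07) × (1−0.672904) = 0.695801
P(Satellite uplink lost) [AND] = 0.499154 × 0.695801 = 0.347312
Rounded to 4 decimal places: P(Satellite uplink lost) ≈ 0.3473.

0.3473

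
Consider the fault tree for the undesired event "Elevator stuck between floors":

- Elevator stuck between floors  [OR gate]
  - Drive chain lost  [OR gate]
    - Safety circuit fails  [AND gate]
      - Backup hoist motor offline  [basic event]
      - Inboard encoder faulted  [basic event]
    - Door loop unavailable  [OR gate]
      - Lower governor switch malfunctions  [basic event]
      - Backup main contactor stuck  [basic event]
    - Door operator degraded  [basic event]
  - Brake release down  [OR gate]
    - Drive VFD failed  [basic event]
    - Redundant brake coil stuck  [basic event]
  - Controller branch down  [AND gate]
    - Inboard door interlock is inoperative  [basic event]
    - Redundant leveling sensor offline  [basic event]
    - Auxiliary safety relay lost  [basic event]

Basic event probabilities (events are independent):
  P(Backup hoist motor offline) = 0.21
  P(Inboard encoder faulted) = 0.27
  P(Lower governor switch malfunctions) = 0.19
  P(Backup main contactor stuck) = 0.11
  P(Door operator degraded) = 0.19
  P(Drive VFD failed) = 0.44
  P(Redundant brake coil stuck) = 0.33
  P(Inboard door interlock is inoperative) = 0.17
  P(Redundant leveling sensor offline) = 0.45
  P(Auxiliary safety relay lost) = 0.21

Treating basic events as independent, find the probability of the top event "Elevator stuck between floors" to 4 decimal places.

0.7967

P(Safety circuit fails) [AND] = 0.21 × 0.27 = 0.056700
P(Door loop unavailable) [OR] = 1 − (1−0.19) × (1−0.11) = 0.279100
P(Drive chain lost) [OR] = 1 − (1−0.056700) × (1−0.279100) × (1−0.19) = 0.449180
P(Brake release down) [OR] = 1 − (1−0.44) × (1−0.33) = 0.624800
P(Controller branch down) [AND] = 0.17 × 0.45 × 0.21 = 0.016065
P(Elevator stuck between floors) [OR] = 1 − (1−0.449180) × (1−0.624800) × (1−0.016065) = 0.796652
Rounded to 4 decimal places: P(Elevator stuck between floors) ≈ 0.7967.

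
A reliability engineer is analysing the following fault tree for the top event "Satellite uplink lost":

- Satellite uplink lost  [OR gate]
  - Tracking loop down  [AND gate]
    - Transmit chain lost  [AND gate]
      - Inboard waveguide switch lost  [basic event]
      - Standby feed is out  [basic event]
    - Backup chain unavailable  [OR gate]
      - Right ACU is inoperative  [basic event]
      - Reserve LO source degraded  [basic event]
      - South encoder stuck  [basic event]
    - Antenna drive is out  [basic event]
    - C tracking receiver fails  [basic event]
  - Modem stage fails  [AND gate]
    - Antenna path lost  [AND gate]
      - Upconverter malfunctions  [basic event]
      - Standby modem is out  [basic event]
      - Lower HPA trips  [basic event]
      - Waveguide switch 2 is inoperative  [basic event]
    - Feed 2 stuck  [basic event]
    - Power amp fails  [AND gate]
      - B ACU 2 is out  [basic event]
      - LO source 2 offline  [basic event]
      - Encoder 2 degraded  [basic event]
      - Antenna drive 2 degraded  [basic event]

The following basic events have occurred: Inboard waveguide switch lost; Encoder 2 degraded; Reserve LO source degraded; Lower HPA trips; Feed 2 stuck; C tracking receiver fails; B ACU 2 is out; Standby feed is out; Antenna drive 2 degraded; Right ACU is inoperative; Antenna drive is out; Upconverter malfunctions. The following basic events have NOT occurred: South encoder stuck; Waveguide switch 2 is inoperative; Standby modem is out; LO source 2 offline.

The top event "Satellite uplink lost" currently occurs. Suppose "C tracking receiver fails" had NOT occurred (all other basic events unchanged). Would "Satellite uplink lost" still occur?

Counterfactual: set "C tracking receiver fails" to not occurred.
Transmit chain lost [AND]: Inboard waveguide switch lost=occurs, Standby feed is out=occurs → all inputs occur → occurs.
Backup chain unavailable [OR]: Right ACU is inoperative=occurs, Reserve LO source degraded=occurs, South encoder stuck=not → at least one input occurs → occurs.
Tracking loop down [AND]: Transmit chain lost=occurs, Backup chain unavailable=occurs, Antenna drive is out=occurs, C tracking receiver fails=not → not all inputs occur → does not occur.
Antenna path lost [AND]: Upconverter malfunctions=occurs, Standby modem is out=not, Lower HPA trips=occurs, Waveguide switch 2 is inoperative=not → not all inputs occur → does not occur.
Power amp fails [AND]: B ACU 2 is out=occurs, LO source 2 offline=not, Encoder 2 degraded=occurs, Antenna drive 2 degraded=occurs → not all inputs occur → does not occur.
Modem stage fails [AND]: Antenna path lost=not, Feed 2 stuck=occurs, Power amp fails=not → not all inputs occur → does not occur.
Satellite uplink lost [OR]: Tracking loop down=not, Modem stage fails=not → no input occurs → does not occur.

No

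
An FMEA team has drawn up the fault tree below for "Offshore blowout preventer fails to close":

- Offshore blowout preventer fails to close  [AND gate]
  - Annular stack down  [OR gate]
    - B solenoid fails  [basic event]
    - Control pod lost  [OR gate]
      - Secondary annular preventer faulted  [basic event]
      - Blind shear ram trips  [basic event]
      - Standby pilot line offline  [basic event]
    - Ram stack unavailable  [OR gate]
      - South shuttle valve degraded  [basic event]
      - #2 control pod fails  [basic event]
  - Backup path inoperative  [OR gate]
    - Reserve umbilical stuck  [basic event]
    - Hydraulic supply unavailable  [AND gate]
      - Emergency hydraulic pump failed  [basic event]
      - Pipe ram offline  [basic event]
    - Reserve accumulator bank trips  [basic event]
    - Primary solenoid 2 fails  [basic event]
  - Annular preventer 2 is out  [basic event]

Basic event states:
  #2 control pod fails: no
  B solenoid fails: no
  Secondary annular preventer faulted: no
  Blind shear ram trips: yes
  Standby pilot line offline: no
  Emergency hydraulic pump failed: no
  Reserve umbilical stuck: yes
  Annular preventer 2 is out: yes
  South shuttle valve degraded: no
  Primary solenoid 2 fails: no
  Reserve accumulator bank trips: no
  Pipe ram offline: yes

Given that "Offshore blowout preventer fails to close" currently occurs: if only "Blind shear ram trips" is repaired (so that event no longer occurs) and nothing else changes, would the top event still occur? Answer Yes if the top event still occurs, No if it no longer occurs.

No

Counterfactual: set "Blind shear ram trips" to not occurred.
Control pod lost [OR]: Secondary annular preventer faulted=not, Blind shear ram trips=not, Standby pilot line offline=not → no input occurs → does not occur.
Ram stack unavailable [OR]: South shuttle valve degraded=not, #2 control pod fails=not → no input occurs → does not occur.
Annular stack down [OR]: B solenoid fails=not, Control pod lost=not, Ram stack unavailable=not → no input occurs → does not occur.
Hydraulic supply unavailable [AND]: Emergency hydraulic pump failed=not, Pipe ram offline=occurs → not all inputs occur → does not occur.
Backup path inoperative [OR]: Reserve umbilical stuck=occurs, Hydraulic supply unavailable=not, Reserve accumulator bank trips=not, Primary solenoid 2 fails=not → at least one input occurs → occurs.
Offshore blowout preventer fails to close [AND]: Annular stack down=not, Backup path inoperative=occurs, Annular preventer 2 is out=occurs → not all inputs occur → does not occur.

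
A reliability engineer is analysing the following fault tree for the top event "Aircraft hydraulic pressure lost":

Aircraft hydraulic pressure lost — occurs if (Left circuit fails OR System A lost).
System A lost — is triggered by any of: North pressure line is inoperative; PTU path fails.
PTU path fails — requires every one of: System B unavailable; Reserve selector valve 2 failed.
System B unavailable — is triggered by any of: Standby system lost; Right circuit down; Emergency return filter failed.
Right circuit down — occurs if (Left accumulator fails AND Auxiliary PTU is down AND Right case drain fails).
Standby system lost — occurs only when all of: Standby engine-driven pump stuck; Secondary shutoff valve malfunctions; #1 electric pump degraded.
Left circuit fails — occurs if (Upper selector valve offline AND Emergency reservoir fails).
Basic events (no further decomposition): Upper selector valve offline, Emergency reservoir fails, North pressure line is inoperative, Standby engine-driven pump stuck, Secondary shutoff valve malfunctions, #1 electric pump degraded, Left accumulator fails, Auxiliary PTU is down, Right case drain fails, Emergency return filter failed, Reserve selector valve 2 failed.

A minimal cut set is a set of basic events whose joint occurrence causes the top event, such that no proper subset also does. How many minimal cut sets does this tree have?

5

Left circuit fails [AND]: one cut set from each child combined → 1 × 1 = 1 cut set(s).
Standby system lost [AND]: one cut set from each child combined → 1 × 1 × 1 = 1 cut set(s).
Right circuit down [AND]: one cut set from each child combined → 1 × 1 × 1 = 1 cut set(s).
System B unavailable [OR]: union of children's cut sets → 3 cut set(s).
PTU path fails [AND]: one cut set from each child combined → 3 × 1 = 3 cut set(s).
System A lost [OR]: union of children's cut sets → 4 cut set(s).
Aircraft hydraulic pressure lost [OR]: union of children's cut sets → 5 cut set(s).
Minimal cut sets: {Emergency reservoir fails, Upper selector valve offline}; {North pressure line is inoperative}; {#1 electric pump degraded, Reserve selector valve 2 failed, Secondary shutoff valve malfunctions, Standby engine-driven pump stuck}; {Auxiliary PTU is down, Left accumulator fails, Reserve selector valve 2 failed, Right case drain fails}; {Emergency return filter failed, Reserve selector valve 2 failed}.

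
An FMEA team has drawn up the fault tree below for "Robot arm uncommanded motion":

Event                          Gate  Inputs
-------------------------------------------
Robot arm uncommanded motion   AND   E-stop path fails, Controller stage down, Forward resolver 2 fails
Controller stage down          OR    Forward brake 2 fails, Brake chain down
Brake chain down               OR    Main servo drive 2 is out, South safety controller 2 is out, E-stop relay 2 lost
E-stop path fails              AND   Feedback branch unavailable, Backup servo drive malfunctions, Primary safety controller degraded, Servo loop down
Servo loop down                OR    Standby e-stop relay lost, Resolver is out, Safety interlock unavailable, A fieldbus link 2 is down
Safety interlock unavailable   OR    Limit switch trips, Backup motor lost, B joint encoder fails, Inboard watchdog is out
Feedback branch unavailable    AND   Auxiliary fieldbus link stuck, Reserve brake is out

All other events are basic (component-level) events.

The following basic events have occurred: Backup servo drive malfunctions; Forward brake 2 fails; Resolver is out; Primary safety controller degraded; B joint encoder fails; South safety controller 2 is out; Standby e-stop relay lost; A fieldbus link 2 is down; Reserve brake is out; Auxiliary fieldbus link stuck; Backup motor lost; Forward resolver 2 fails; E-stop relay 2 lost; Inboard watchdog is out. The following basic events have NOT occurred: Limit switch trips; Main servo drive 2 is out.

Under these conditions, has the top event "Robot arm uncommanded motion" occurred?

Yes

Feedback branch unavailable [AND]: Auxiliary fieldbus link stuck=occurs, Reserve brake is out=occurs → all inputs occur → occurs.
Safety interlock unavailable [OR]: Limit switch trips=not, Backup motor lost=occurs, B joint encoder fails=occurs, Inboard watchdog is out=occurs → at least one input occurs → occurs.
Servo loop down [OR]: Standby e-stop relay lost=occurs, Resolver is out=occurs, Safety interlock unavailable=occurs, A fieldbus link 2 is down=occurs → at least one input occurs → occurs.
E-stop path fails [AND]: Feedback branch unavailable=occurs, Backup servo drive malfunctions=occurs, Primary safety controller degraded=occurs, Servo loop down=occurs → all inputs occur → occurs.
Brake chain down [OR]: Main servo drive 2 is out=not, South safety controller 2 is out=occurs, E-stop relay 2 lost=occurs → at least one input occurs → occurs.
Controller stage down [OR]: Forward brake 2 fails=occurs, Brake chain down=occurs → at least one input occurs → occurs.
Robot arm uncommanded motion [AND]: E-stop path fails=occurs, Controller stage down=occurs, Forward resolver 2 fails=occurs → all inputs occur → occurs.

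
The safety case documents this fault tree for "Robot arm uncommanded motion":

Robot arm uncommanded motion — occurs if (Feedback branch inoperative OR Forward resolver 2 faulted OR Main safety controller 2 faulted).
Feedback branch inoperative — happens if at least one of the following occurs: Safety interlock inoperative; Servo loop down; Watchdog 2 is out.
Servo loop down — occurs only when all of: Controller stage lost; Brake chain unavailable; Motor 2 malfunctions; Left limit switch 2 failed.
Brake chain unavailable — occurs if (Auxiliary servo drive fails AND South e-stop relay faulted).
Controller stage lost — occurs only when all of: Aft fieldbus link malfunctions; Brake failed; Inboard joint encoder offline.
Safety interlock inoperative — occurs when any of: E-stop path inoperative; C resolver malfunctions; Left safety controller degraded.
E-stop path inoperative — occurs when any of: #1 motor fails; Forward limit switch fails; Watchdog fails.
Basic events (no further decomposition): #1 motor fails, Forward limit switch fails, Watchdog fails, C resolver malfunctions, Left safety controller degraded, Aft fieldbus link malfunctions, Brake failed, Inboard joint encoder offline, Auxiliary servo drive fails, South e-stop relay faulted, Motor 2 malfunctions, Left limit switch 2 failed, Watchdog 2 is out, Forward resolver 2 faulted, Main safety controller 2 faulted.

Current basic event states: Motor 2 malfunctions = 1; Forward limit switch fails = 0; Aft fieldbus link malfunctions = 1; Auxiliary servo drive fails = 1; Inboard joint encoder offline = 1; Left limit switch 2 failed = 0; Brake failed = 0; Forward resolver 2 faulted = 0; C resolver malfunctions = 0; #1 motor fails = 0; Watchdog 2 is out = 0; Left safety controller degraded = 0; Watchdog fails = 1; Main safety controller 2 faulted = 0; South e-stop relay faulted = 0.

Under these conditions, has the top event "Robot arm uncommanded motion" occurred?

Yes

E-stop path inoperative [OR]: #1 motor fails=not, Forward limit switch fails=not, Watchdog fails=occurs → at least one input occurs → occurs.
Safety interlock inoperative [OR]: E-stop path inoperative=occurs, C resolver malfunctions=not, Left safety controller degraded=not → at least one input occurs → occurs.
Controller stage lost [AND]: Aft fieldbus link malfunctions=occurs, Brake failed=not, Inboard joint encoder offline=occurs → not all inputs occur → does not occur.
Brake chain unavailable [AND]: Auxiliary servo drive fails=occurs, South e-stop relay faulted=not → not all inputs occur → does not occur.
Servo loop down [AND]: Controller stage lost=not, Brake chain unavailable=not, Motor 2 malfunctions=occurs, Left limit switch 2 failed=not → not all inputs occur → does not occur.
Feedback branch inoperative [OR]: Safety interlock inoperative=occurs, Servo loop down=not, Watchdog 2 is out=not → at least one input occurs → occurs.
Robot arm uncommanded motion [OR]: Feedback branch inoperative=occurs, Forward resolver 2 faulted=not, Main safety controller 2 faulted=not → at least one input occurs → occurs.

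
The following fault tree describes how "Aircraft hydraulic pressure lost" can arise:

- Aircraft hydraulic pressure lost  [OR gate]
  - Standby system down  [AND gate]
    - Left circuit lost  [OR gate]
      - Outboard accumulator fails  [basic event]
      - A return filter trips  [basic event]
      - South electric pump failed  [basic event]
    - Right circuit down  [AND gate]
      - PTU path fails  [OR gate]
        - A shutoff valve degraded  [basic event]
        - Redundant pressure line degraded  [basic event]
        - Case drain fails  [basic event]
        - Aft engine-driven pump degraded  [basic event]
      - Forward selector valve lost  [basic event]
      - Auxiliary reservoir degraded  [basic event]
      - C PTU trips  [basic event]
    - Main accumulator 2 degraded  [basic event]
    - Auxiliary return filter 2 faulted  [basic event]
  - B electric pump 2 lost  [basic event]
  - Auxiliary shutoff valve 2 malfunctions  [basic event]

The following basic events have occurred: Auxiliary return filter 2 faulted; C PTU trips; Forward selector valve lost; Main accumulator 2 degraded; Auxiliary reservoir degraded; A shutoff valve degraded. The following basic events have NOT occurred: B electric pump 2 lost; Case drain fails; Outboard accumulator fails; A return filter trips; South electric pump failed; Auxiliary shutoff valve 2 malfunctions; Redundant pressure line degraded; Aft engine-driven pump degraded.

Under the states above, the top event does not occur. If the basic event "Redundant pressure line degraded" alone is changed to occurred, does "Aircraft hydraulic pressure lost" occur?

No

Counterfactual: set "Redundant pressure line degraded" to occurred.
Left circuit lost [OR]: Outboard accumulator fails=not, A return filter trips=not, South electric pump failed=not → no input occurs → does not occur.
PTU path fails [OR]: A shutoff valve degraded=occurs, Redundant pressure line degraded=occurs, Case drain fails=not, Aft engine-driven pump degraded=not → at least one input occurs → occurs.
Right circuit down [AND]: PTU path fails=occurs, Forward selector valve lost=occurs, Auxiliary reservoir degraded=occurs, C PTU trips=occurs → all inputs occur → occurs.
Standby system down [AND]: Left circuit lost=not, Right circuit down=occurs, Main accumulator 2 degraded=occurs, Auxiliary return filter 2 faulted=occurs → not all inputs occur → does not occur.
Aircraft hydraulic pressure lost [OR]: Standby system down=not, B electric pump 2 lost=not, Auxiliary shutoff valve 2 malfunctions=not → no input occurs → does not occur.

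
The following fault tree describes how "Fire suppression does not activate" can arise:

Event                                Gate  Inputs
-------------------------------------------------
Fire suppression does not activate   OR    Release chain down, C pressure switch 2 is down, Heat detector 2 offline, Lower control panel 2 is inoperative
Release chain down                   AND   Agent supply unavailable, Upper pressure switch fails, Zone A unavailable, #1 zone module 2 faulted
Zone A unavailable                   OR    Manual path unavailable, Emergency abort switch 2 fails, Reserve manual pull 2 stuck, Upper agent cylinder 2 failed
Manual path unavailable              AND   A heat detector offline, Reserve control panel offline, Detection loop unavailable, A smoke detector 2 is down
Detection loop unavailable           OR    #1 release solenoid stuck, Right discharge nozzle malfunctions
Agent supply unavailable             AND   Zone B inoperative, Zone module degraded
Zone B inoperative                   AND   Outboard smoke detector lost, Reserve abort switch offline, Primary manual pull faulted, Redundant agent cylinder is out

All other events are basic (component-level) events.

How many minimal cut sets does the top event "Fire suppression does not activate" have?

8

Zone B inoperative [AND]: one cut set from each child combined → 1 × 1 × 1 × 1 = 1 cut set(s).
Agent supply unavailable [AND]: one cut set from each child combined → 1 × 1 = 1 cut set(s).
Detection loop unavailable [OR]: union of children's cut sets → 2 cut set(s).
Manual path unavailable [AND]: one cut set from each child combined → 1 × 1 × 2 × 1 = 2 cut set(s).
Zone A unavailable [OR]: union of children's cut sets → 5 cut set(s).
Release chain down [AND]: one cut set from each child combined → 1 × 1 × 5 × 1 = 5 cut set(s).
Fire suppression does not activate [OR]: union of children's cut sets → 8 cut set(s).
Minimal cut sets: {#1 release solenoid stuck, #1 zone module 2 faulted, A heat detector offline, A smoke detector 2 is down, Outboard smoke detector lost, Primary manual pull faulted, Redundant agent cylinder is out, Reserve abort switch offline, Reserve control panel offline, Upper pressure switch fails, Zone module degraded}; {#1 zone module 2 faulted, A heat detector offline, A smoke detector 2 is down, Outboard smoke detector lost, Primary manual pull faulted, Redundant agent cylinder is out, Reserve abort switch offline, Reserve control panel offline, Right discharge nozzle malfunctions, Upper pressure switch fails, Zone module degraded}; {#1 zone module 2 faulted, Emergency abort switch 2 fails, Outboard smoke detector lost, Primary manual pull faulted, Redundant agent cylinder is out, Reserve abort switch offline, Upper pressure switch fails, Zone module degraded}; {#1 zone module 2 faulted, Outboard smoke detector lost, Primary manual pull faulted, Redundant agent cylinder is out, Reserve abort switch offline, Reserve manual pull 2 stuck, Upper pressure switch fails, Zone module degraded}; {#1 zone module 2 faulted, Outboard smoke detector lost, Primary manual pull faulted, Redundant agent cylinder is out, Reserve abort switch offline, Upper agent cylinder 2 failed, Upper pressure switch fails, Zone module degraded}; {C pressure switch 2 is down}; {Heat detector 2 offline}; {Lower control panel 2 is inoperative}.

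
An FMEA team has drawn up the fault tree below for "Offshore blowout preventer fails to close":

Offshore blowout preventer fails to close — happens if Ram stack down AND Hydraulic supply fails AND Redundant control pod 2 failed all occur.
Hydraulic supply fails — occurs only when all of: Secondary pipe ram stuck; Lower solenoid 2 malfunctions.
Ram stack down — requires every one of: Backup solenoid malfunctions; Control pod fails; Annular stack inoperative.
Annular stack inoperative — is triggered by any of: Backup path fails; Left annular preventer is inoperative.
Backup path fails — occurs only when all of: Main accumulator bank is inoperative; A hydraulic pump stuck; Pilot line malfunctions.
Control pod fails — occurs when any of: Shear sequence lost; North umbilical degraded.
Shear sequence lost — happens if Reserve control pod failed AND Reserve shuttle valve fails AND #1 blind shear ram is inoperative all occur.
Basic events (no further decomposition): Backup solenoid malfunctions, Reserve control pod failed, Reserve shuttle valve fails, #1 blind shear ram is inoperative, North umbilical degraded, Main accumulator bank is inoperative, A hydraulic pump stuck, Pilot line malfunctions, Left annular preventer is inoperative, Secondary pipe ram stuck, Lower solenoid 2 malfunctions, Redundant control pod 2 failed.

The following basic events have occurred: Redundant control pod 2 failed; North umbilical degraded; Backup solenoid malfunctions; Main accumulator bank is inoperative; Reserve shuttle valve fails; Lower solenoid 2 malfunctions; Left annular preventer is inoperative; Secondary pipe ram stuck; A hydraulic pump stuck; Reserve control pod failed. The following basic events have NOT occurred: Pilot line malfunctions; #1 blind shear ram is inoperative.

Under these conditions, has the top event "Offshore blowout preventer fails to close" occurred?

Yes

Shear sequence lost [AND]: Reserve control pod failed=occurs, Reserve shuttle valve fails=occurs, #1 blind shear ram is inoperative=not → not all inputs occur → does not occur.
Control pod fails [OR]: Shear sequence lost=not, North umbilical degraded=occurs → at least one input occurs → occurs.
Backup path fails [AND]: Main accumulator bank is inoperative=occurs, A hydraulic pump stuck=occurs, Pilot line malfunctions=not → not all inputs occur → does not occur.
Annular stack inoperative [OR]: Backup path fails=not, Left annular preventer is inoperative=occurs → at least one input occurs → occurs.
Ram stack down [AND]: Backup solenoid malfunctions=occurs, Control pod fails=occurs, Annular stack inoperative=occurs → all inputs occur → occurs.
Hydraulic supply fails [AND]: Secondary pipe ram stuck=occurs, Lower solenoid 2 malfunctions=occurs → all inputs occur → occurs.
Offshore blowout preventer fails to close [AND]: Ram stack down=occurs, Hydraulic supply fails=occurs, Redundant control pod 2 failed=occurs → all inputs occur → occurs.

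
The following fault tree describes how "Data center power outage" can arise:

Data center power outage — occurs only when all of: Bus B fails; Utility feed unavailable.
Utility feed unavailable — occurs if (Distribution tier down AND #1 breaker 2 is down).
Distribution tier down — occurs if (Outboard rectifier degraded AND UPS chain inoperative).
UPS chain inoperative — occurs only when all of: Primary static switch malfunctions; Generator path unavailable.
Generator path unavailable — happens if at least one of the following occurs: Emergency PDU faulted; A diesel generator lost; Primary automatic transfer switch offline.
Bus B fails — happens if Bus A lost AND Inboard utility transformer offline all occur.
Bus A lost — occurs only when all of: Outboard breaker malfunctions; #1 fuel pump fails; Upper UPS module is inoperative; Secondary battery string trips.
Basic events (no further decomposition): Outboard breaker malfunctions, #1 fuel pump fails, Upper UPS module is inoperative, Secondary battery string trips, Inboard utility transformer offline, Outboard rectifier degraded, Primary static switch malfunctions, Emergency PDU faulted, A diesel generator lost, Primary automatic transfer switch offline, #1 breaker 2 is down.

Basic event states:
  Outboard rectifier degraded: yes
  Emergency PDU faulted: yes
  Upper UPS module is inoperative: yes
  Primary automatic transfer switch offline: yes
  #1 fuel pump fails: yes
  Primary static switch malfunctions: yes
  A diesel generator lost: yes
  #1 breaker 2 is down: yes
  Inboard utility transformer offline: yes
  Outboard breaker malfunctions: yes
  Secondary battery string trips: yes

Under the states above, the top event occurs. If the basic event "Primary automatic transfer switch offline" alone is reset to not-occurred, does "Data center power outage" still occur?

Counterfactual: set "Primary automatic transfer switch offline" to not occurred.
Bus A lost [AND]: Outboard breaker malfunctions=occurs, #1 fuel pump fails=occurs, Upper UPS module is inoperative=occurs, Secondary battery string trips=occurs → all inputs occur → occurs.
Bus B fails [AND]: Bus A lost=occurs, Inboard utility transformer offline=occurs → all inputs occur → occurs.
Generator path unavailable [OR]: Emergency PDU faulted=occurs, A diesel generator lost=occurs, Primary automatic transfer switch offline=not → at least one input occurs → occurs.
UPS chain inoperative [AND]: Primary static switch malfunctions=occurs, Generator path unavailable=occurs → all inputs occur → occurs.
Distribution tier down [AND]: Outboard rectifier degraded=occurs, UPS chain inoperative=occurs → all inputs occur → occurs.
Utility feed unavailable [AND]: Distribution tier down=occurs, #1 breaker 2 is down=occurs → all inputs occur → occurs.
Data center power outage [AND]: Bus B fails=occurs, Utility feed unavailable=occurs → all inputs occur → occurs.

Yes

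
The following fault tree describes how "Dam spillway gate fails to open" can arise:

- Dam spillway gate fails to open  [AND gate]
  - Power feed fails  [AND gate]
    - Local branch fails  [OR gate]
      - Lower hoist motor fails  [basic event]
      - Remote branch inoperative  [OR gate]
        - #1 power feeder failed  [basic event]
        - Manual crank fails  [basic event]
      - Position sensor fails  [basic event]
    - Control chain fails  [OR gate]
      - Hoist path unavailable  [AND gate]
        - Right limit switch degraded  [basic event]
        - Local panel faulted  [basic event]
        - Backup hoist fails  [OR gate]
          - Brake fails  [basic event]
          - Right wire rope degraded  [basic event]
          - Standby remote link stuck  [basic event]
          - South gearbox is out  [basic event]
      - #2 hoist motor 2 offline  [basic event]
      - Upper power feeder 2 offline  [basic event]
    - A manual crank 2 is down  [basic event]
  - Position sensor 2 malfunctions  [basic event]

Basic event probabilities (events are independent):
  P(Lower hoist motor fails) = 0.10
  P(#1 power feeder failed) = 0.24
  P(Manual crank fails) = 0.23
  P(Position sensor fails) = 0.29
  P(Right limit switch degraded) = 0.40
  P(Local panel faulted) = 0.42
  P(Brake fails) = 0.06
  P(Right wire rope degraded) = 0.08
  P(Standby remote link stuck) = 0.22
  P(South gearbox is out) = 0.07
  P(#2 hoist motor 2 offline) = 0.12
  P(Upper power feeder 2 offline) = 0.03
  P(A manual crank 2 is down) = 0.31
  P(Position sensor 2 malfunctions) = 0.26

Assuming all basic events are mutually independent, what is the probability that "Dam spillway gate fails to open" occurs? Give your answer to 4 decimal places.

0.0101

P(Remote branch inoperative) [OR] = 1 − (1−0.24) × (1−0.23) = 0.414800
P(Local branch fails) [OR] = 1 − (1−0.10) × (1−0.414800) × (1−0.29) = 0.626057
P(Backup hoist fails) [OR] = 1 − (1−0.06) × (1−0.08) × (1−0.22) × (1−0.07) = 0.372674
P(Hoist path unavailable) [AND] = 0.40 × 0.42 × 0.372674 = 0.062609
P(Control chain fails) [OR] = 1 − (1−0.062609) × (1−0.12) × (1−0.03) = 0.199843
P(Power feed fails) [AND] = 0.626057 × 0.199843 × 0.31 = 0.038785
P(Dam spillway gate fails to open) [AND] = 0.038785 × 0.26 = 0.010084
Rounded to 4 decimal places: P(Dam spillway gate fails to open) ≈ 0.0101.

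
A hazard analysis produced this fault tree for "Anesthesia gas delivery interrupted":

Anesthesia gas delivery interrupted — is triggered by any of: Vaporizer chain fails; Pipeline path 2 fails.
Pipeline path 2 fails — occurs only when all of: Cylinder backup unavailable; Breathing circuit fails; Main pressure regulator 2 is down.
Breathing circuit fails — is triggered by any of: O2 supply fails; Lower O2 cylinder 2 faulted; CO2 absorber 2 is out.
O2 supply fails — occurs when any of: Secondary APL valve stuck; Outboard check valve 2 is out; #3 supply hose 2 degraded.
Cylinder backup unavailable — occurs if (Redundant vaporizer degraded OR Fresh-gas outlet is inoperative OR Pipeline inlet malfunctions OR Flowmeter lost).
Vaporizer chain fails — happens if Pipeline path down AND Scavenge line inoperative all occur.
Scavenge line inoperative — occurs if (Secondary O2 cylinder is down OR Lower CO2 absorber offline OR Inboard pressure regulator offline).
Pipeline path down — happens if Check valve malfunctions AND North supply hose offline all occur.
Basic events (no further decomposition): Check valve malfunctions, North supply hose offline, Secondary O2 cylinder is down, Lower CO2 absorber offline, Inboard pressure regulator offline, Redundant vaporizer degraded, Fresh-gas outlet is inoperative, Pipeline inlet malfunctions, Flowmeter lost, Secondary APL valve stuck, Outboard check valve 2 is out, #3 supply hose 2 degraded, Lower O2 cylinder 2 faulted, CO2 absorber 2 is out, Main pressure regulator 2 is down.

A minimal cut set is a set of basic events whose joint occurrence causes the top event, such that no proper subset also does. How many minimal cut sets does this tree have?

23

Pipeline path down [AND]: one cut set from each child combined → 1 × 1 = 1 cut set(s).
Scavenge line inoperative [OR]: union of children's cut sets → 3 cut set(s).
Vaporizer chain fails [AND]: one cut set from each child combined → 1 × 3 = 3 cut set(s).
Cylinder backup unavailable [OR]: union of children's cut sets → 4 cut set(s).
O2 supply fails [OR]: union of children's cut sets → 3 cut set(s).
Breathing circuit fails [OR]: union of children's cut sets → 5 cut set(s).
Pipeline path 2 fails [AND]: one cut set from each child combined → 4 × 5 × 1 = 20 cut set(s).
Anesthesia gas delivery interrupted [OR]: union of children's cut sets → 23 cut set(s).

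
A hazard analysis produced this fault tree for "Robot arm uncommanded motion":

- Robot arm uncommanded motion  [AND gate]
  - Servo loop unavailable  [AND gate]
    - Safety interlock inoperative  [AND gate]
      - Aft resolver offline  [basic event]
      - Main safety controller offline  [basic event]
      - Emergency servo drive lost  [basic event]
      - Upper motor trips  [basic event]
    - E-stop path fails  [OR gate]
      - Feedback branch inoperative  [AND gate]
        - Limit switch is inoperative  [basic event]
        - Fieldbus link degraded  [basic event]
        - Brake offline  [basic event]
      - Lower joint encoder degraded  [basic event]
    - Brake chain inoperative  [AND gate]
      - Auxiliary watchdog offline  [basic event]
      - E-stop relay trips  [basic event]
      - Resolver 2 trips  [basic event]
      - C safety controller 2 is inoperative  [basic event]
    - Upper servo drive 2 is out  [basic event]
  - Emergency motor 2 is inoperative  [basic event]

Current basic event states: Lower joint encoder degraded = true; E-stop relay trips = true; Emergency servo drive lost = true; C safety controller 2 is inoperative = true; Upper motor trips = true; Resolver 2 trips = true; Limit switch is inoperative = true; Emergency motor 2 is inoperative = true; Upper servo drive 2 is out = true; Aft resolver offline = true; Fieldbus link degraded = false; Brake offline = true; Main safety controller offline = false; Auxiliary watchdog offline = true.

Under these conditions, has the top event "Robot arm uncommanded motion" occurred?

No

Safety interlock inoperative [AND]: Aft resolver offline=occurs, Main safety controller offline=not, Emergency servo drive lost=occurs, Upper motor trips=occurs → not all inputs occur → does not occur.
Feedback branch inoperative [AND]: Limit switch is inoperative=occurs, Fieldbus link degraded=not, Brake offline=occurs → not all inputs occur → does not occur.
E-stop path fails [OR]: Feedback branch inoperative=not, Lower joint encoder degraded=occurs → at least one input occurs → occurs.
Brake chain inoperative [AND]: Auxiliary watchdog offline=occurs, E-stop relay trips=occurs, Resolver 2 trips=occurs, C safety controller 2 is inoperative=occurs → all inputs occur → occurs.
Servo loop unavailable [AND]: Safety interlock inoperative=not, E-stop path fails=occurs, Brake chain inoperative=occurs, Upper servo drive 2 is out=occurs → not all inputs occur → does not occur.
Robot arm uncommanded motion [AND]: Servo loop unavailable=not, Emergency motor 2 is inoperative=occurs → not all inputs occur → does not occur.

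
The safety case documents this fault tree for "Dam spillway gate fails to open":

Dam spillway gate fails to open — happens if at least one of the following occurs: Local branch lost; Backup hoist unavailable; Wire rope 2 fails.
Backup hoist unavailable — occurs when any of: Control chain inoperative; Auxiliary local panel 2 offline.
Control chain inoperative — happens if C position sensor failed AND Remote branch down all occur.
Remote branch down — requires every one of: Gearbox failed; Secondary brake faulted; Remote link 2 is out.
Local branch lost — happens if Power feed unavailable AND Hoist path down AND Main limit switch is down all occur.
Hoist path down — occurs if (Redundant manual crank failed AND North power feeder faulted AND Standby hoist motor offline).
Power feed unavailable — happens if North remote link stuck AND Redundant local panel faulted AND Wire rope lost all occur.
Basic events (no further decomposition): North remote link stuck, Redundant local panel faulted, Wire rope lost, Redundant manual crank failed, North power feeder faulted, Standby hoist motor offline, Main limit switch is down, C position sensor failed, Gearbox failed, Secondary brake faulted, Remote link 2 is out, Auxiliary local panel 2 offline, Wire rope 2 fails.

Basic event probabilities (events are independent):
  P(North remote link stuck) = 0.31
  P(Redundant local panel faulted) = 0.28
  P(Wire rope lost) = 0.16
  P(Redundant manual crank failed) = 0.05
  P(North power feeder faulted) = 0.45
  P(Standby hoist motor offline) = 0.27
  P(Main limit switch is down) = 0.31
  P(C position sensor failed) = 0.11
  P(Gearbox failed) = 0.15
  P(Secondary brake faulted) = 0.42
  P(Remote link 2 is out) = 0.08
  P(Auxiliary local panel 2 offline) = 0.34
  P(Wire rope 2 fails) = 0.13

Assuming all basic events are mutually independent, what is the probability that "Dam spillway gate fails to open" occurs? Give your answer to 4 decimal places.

P(Power feed unavailable) [AND] = 0.31 × 0.28 × 0.16 = 0.013888
P(Hoist path down) [AND] = 0.05 × 0.45 × 0.27 = 0.006075
P(Local branch lost) [AND] = 0.013888 × 0.006075 × 0.31 = 0.000026
P(Remote branch down) [AND] = 0.15 × 0.42 × 0.08 = 0.005040
P(Control chain inoperative) [AND] = 0.11 × 0.005040 = 0.000554
P(Backup hoist unavailable) [OR] = 1 − (1−0.000554) × (1−0.34) = 0.340366
P(Dam spillway gate fails to open) [OR] = 1 − (1−0.000026) × (1−0.340366) × (1−0.13) = 0.426133
Rounded to 4 decimal places: P(Dam spillway gate fails to open) ≈ 0.4261.

0.4261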